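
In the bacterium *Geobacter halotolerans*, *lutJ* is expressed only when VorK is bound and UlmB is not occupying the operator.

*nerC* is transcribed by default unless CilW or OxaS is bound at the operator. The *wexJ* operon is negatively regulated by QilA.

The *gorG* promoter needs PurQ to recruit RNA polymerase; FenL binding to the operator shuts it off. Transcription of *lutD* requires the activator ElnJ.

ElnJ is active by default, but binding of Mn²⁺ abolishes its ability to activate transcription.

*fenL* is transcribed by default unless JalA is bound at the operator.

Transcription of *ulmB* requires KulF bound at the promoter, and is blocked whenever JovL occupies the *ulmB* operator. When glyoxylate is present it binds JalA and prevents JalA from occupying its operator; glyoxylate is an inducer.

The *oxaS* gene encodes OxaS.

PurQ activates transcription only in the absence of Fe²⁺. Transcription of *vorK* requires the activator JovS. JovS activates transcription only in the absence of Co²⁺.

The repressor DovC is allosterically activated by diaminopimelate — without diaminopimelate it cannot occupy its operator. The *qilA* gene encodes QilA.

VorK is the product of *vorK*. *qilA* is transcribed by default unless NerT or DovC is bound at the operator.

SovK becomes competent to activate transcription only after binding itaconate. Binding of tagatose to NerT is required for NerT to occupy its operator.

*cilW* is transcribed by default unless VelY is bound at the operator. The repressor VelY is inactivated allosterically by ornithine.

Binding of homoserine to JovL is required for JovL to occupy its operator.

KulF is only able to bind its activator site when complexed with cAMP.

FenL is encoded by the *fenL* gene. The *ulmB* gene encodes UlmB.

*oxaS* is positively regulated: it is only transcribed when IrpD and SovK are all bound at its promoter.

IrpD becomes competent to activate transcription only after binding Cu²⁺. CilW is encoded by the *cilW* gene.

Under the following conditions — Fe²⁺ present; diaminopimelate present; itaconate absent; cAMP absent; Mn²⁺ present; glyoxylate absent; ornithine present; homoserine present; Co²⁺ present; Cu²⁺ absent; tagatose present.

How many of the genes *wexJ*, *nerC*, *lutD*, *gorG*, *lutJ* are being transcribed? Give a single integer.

1

Tagatose is present, so NerT is active.
Diaminopimelate is present, so DovC is active.
With repressor NerT bound, *qilA* is not transcribed.
So QilA is not produced.
With no repressor bound, *wexJ* is transcribed.
→ *wexJ* is ON.
Ornithine is present, so VelY is inactive.
With no repressor bound, *cilW* is transcribed.
So CilW is produced and active.
Cu²⁺ is absent, so IrpD is inactive.
Itaconate is absent, so SovK is inactive.
Required activator IrpD is absent, so *oxaS* is not transcribed.
So OxaS is not produced.
With repressor CilW bound, *nerC* is not transcribed.
→ *nerC* is OFF.
Mn²⁺ is present, so ElnJ is inactive.
Required activator ElnJ is absent, so *lutD* is not transcribed.
→ *lutD* is OFF.
Fe²⁺ is present, so PurQ is inactive.
Glyoxylate is absent, so JalA is active.
With repressor JalA bound, *fenL* is not transcribed.
So FenL is not produced.
Required activator PurQ is absent, so *gorG* is not transcribed.
→ *gorG* is OFF.
cAMP is absent, so KulF is inactive.
Homoserine is present, so JovL is active.
With repressor JovL bound, *ulmB* is not transcribed.
So UlmB is not produced.
Co²⁺ is present, so JovS is inactive.
Required activator JovS is absent, so *vorK* is not transcribed.
So VorK is not produced.
Required activator VorK is absent, so *lutJ* is not transcribed.
→ *lutJ* is OFF.
1 of the 5 genes is transcribed.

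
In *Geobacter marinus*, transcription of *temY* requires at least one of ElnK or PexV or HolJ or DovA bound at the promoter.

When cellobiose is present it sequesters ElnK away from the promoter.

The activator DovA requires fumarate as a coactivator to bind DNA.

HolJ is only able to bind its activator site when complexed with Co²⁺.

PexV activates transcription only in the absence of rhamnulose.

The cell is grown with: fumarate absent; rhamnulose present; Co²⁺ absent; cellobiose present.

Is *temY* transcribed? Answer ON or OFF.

Cellobiose is present, so ElnK is inactive.
Rhamnulose is present, so PexV is inactive.
Co²⁺ is absent, so HolJ is inactive.
Fumarate is absent, so DovA is inactive.
No activator is available at the *temY* promoter, so *temY* is not transcribed.

OFF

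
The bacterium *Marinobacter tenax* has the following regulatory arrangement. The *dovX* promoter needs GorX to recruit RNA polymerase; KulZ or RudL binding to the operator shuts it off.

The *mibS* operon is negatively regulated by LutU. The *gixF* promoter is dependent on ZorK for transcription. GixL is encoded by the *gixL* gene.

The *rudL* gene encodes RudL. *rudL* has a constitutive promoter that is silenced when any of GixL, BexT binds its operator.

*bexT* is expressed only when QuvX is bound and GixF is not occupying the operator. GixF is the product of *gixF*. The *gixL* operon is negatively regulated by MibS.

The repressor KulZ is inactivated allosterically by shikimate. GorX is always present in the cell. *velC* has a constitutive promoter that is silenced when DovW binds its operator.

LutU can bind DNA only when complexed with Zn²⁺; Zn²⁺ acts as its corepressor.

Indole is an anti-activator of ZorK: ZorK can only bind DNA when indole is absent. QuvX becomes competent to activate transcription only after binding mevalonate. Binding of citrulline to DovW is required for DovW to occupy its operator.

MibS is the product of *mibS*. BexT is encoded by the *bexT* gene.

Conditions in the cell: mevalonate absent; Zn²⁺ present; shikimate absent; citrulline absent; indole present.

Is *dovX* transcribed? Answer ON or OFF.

OFF

Shikimate is absent, so KulZ is active.
Zn²⁺ is present, so LutU is active.
With repressor LutU bound, *mibS* is not transcribed.
So MibS is not produced.
With no repressor bound, *gixL* is transcribed.
So GixL is produced and active.
Indole is present, so ZorK is inactive.
Required activator ZorK is absent, so *gixF* is not transcribed.
So GixF is not produced.
Mevalonate is absent, so QuvX is inactive.
Required activator QuvX is absent, so *bexT* is not transcribed.
So BexT is not produced.
With repressor GixL bound, *rudL* is not transcribed.
So RudL is not produced.
GorX is produced constitutively and is active.
With repressor KulZ bound, *dovX* is not transcribed.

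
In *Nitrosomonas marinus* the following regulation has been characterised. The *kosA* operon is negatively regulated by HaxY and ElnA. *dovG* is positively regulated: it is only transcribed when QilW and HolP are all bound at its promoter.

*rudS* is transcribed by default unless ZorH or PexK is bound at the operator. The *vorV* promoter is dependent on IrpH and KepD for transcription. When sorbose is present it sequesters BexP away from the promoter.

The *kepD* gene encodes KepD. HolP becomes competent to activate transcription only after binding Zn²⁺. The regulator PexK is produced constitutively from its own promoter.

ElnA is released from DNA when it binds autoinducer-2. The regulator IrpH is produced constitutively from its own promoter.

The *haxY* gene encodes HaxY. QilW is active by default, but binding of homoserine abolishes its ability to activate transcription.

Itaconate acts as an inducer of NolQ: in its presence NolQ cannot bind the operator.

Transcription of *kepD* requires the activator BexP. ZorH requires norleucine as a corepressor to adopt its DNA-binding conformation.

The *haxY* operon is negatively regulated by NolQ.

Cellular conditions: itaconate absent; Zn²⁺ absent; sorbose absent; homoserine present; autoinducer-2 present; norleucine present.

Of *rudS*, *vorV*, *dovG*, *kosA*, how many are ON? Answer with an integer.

2

Norleucine is present, so ZorH is active.
PexK is produced constitutively and is active.
With repressor ZorH bound, *rudS* is not transcribed.
→ *rudS* is OFF.
IrpH is produced constitutively and is active.
Sorbose is absent, so BexP is active.
No repressor is bound and BexP is active, so *kepD* is transcribed.
So KepD is produced and active.
No repressor is bound and IrpH and KepD are active, so *vorV* is transcribed.
→ *vorV* is ON.
Homoserine is present, so QilW is inactive.
Zn²⁺ is absent, so HolP is inactive.
Required activator QilW is absent, so *dovG* is not transcribed.
→ *dovG* is OFF.
Itaconate is absent, so NolQ is active.
With repressor NolQ bound, *haxY* is not transcribed.
So HaxY is not produced.
Autoinducer-2 is present, so ElnA is inactive.
With no repressor bound, *kosA* is transcribed.
→ *kosA* is ON.
2 of the 4 genes are transcribed.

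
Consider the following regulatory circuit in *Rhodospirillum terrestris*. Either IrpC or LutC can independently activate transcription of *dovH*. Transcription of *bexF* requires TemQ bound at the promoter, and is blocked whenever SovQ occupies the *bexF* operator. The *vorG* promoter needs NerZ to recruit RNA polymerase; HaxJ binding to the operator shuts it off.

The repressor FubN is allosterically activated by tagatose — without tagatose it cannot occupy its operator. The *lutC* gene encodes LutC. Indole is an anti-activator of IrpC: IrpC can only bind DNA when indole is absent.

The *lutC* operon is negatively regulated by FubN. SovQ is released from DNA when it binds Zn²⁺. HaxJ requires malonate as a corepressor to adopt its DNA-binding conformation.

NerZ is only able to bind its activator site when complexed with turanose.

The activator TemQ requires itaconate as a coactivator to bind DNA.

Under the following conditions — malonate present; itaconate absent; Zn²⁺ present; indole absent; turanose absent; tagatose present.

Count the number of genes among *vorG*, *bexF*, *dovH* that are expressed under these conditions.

Turanose is absent, so NerZ is inactive.
Malonate is present, so HaxJ is active.
With repressor HaxJ bound, *vorG* is not transcribed.
→ *vorG* is OFF.
Itaconate is absent, so TemQ is inactive.
Zn²⁺ is present, so SovQ is inactive.
Required activator TemQ is absent, so *bexF* is not transcribed.
→ *bexF* is OFF.
Indole is absent, so IrpC is active.
Tagatose is present, so FubN is active.
With repressor FubN bound, *lutC* is not transcribed.
So LutC is not produced.
Activator IrpC is present, so *dovH* is transcribed.
→ *dovH* is ON.
1 of the 3 genes is transcribed.

1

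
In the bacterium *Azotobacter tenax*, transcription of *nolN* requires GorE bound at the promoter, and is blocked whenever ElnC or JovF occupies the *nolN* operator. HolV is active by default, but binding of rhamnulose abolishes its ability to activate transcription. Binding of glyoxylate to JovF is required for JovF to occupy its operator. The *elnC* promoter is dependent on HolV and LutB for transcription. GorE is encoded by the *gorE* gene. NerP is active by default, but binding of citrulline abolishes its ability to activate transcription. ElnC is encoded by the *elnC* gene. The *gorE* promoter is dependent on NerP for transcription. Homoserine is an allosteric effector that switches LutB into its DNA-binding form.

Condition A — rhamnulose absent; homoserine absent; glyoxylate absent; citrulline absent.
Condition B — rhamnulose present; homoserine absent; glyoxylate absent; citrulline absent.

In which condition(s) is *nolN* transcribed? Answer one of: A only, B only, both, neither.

Condition A:
Rhamnulose is absent, so HolV is active.
Homoserine is absent, so LutB is inactive.
Required activator LutB is absent, so *elnC* is not transcribed.
So ElnC is not produced.
Glyoxylate is absent, so JovF is inactive.
Citrulline is absent, so NerP is active.
No repressor is bound and NerP is active, so *gorE* is transcribed.
So GorE is produced and active.
No repressor is bound and GorE is active, so *nolN* is transcribed.
→ *nolN* is ON in A.
Condition B:
Rhamnulose is present, so HolV is inactive.
Homoserine is absent, so LutB is inactive.
Required activator HolV is absent, so *elnC* is not transcribed.
So ElnC is not produced.
Glyoxylate is absent, so JovF is inactive.
Citrulline is absent, so NerP is active.
No repressor is bound and NerP is active, so *gorE* is transcribed.
So GorE is produced and active.
No repressor is bound and GorE is active, so *nolN* is transcribed.
→ *nolN* is ON in B.

both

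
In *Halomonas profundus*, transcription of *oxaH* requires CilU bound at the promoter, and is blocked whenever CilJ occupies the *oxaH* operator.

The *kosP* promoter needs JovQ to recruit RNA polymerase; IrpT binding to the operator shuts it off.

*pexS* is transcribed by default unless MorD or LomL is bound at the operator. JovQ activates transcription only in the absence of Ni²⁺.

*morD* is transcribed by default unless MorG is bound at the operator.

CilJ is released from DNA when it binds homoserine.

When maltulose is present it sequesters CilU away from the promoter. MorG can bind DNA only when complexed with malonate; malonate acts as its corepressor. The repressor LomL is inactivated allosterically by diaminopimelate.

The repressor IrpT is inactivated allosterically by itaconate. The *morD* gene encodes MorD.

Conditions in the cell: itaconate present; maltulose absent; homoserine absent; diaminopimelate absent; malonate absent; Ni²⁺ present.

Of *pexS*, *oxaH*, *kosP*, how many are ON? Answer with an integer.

Malonate is absent, so MorG is inactive.
With no repressor bound, *morD* is transcribed.
So MorD is produced and active.
Diaminopimelate is absent, so LomL is active.
With repressor MorD bound, *pexS* is not transcribed.
→ *pexS* is OFF.
Maltulose is absent, so CilU is active.
Homoserine is absent, so CilJ is active.
With repressor CilJ bound, *oxaH* is not transcribed.
→ *oxaH* is OFF.
Ni²⁺ is present, so JovQ is inactive.
Itaconate is present, so IrpT is inactive.
Required activator JovQ is absent, so *kosP* is not transcribed.
→ *kosP* is OFF.
0 of the 3 genes are transcribed.

0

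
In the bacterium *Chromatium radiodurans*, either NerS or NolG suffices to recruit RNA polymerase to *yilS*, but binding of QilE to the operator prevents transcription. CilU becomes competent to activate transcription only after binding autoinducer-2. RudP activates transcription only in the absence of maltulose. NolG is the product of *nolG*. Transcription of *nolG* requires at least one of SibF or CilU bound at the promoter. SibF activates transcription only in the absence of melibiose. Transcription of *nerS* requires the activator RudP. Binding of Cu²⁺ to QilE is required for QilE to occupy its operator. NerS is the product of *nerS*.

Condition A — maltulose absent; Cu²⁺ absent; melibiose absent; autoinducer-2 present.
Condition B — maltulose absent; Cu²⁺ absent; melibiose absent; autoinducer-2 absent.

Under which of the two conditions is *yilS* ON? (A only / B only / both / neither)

both

Condition A:
Maltulose is absent, so RudP is active.
No repressor is bound and RudP is active, so *nerS* is transcribed.
So NerS is produced and active.
Cu²⁺ is absent, so QilE is inactive.
Melibiose is absent, so SibF is active.
Autoinducer-2 is present, so CilU is active.
Activator SibF is present, so *nolG* is transcribed.
So NolG is produced and active.
Activator NerS is present, so *yilS* is transcribed.
→ *yilS* is ON in A.
Condition B:
Maltulose is absent, so RudP is active.
No repressor is bound and RudP is active, so *nerS* is transcribed.
So NerS is produced and active.
Cu²⁺ is absent, so QilE is inactive.
Melibiose is absent, so SibF is active.
Autoinducer-2 is absent, so CilU is inactive.
Activator SibF is present, so *nolG* is transcribed.
So NolG is produced and active.
Activator NerS is present, so *yilS* is transcribed.
→ *yilS* is ON in B.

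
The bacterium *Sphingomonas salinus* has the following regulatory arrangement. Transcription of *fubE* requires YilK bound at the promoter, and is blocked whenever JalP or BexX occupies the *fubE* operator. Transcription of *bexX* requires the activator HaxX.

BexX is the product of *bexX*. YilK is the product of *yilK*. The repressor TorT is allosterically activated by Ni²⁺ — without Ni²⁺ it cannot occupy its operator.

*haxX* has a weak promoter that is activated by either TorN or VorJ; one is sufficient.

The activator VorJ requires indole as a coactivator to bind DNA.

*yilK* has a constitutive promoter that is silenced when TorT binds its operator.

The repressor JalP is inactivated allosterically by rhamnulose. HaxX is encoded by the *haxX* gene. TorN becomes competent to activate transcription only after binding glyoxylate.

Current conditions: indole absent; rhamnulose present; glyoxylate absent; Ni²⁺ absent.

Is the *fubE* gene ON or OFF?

Rhamnulose is present, so JalP is inactive.
Glyoxylate is absent, so TorN is inactive.
Indole is absent, so VorJ is inactive.
No activator is available at the *haxX* promoter, so *haxX* is not transcribed.
So HaxX is not produced.
Required activator HaxX is absent, so *bexX* is not transcribed.
So BexX is not produced.
Ni²⁺ is absent, so TorT is inactive.
With no repressor bound, *yilK* is transcribed.
So YilK is produced and active.
No repressor is bound and YilK is active, so *fubE* is transcribed.

ON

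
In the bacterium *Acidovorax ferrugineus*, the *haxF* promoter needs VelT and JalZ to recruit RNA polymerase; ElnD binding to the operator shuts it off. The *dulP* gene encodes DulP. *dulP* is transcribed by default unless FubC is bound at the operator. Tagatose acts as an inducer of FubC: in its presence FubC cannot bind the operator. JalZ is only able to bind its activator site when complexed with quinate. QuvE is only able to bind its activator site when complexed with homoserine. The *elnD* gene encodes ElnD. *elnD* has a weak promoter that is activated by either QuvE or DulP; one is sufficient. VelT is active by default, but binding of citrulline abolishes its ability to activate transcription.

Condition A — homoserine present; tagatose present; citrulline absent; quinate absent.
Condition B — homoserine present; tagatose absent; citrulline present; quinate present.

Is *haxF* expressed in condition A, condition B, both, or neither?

neither

Condition A:
Homoserine is present, so QuvE is active.
Tagatose is present, so FubC is inactive.
With no repressor bound, *dulP* is transcribed.
So DulP is produced and active.
Activator QuvE is present, so *elnD* is transcribed.
So ElnD is produced and active.
Citrulline is absent, so VelT is active.
Quinate is absent, so JalZ is inactive.
With repressor ElnD bound, *haxF* is not transcribed.
→ *haxF* is OFF in A.
Condition B:
Homoserine is present, so QuvE is active.
Tagatose is absent, so FubC is active.
With repressor FubC bound, *dulP* is not transcribed.
So DulP is not produced.
Activator QuvE is present, so *elnD* is transcribed.
So ElnD is produced and active.
Citrulline is present, so VelT is inactive.
Quinate is present, so JalZ is active.
With repressor ElnD bound, *haxF* is not transcribed.
→ *haxF* is OFF in B.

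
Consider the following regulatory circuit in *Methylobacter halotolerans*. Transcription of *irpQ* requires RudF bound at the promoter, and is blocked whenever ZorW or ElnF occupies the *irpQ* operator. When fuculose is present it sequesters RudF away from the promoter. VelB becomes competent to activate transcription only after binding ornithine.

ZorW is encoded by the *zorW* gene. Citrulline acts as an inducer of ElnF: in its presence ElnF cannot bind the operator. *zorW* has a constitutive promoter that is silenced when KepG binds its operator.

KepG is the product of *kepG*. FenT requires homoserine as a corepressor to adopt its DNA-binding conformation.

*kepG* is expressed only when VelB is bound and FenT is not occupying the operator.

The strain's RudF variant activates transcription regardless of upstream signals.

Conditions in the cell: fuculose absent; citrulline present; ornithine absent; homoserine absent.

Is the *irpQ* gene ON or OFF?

OFF

RudF is constitutively active in this strain.
Ornithine is absent, so VelB is inactive.
Homoserine is absent, so FenT is inactive.
Required activator VelB is absent, so *kepG* is not transcribed.
So KepG is not produced.
With no repressor bound, *zorW* is transcribed.
So ZorW is produced and active.
Citrulline is present, so ElnF is inactive.
With repressor ZorW bound, *irpQ* is not transcribed.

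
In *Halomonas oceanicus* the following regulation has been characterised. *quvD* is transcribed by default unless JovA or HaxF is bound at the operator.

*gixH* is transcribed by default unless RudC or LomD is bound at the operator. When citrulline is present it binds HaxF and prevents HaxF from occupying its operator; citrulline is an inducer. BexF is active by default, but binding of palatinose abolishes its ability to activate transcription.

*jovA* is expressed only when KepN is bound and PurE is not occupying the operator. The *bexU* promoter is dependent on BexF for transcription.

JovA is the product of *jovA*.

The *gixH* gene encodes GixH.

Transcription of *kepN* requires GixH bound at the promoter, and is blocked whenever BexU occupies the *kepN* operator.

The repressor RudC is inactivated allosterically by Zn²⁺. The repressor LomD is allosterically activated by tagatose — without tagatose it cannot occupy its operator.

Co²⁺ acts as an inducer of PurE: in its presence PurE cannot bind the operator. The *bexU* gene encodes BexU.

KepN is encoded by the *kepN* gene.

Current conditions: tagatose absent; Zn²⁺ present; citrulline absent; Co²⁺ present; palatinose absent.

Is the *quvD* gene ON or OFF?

Zn²⁺ is present, so RudC is inactive.
Tagatose is absent, so LomD is inactive.
With no repressor bound, *gixH* is transcribed.
So GixH is produced and active.
Palatinose is absent, so BexF is active.
No repressor is bound and BexF is active, so *bexU* is transcribed.
So BexU is produced and active.
With repressor BexU bound, *kepN* is not transcribed.
So KepN is not produced.
Co²⁺ is present, so PurE is inactive.
Required activator KepN is absent, so *jovA* is not transcribed.
So JovA is not produced.
Citrulline is absent, so HaxF is active.
With repressor HaxF bound, *quvD* is not transcribed.

OFF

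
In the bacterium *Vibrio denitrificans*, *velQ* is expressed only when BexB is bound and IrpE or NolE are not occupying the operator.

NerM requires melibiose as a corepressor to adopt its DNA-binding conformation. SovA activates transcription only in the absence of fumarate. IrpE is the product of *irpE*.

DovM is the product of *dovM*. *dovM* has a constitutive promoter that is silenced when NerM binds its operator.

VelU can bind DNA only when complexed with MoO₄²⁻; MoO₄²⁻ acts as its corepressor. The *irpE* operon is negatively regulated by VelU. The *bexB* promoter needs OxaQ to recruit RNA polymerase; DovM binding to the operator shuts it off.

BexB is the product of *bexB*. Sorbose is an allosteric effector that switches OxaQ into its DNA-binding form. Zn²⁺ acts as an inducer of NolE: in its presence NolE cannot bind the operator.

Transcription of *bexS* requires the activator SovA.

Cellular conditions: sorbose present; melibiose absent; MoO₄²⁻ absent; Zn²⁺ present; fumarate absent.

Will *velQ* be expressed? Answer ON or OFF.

OFF

MoO₄²⁻ is absent, so VelU is inactive.
With no repressor bound, *irpE* is transcribed.
So IrpE is produced and active.
Zn²⁺ is present, so NolE is inactive.
Sorbose is present, so OxaQ is active.
Melibiose is absent, so NerM is inactive.
With no repressor bound, *dovM* is transcribed.
So DovM is produced and active.
With repressor DovM bound, *bexB* is not transcribed.
So BexB is not produced.
With repressor IrpE bound, *velQ* is not transcribed.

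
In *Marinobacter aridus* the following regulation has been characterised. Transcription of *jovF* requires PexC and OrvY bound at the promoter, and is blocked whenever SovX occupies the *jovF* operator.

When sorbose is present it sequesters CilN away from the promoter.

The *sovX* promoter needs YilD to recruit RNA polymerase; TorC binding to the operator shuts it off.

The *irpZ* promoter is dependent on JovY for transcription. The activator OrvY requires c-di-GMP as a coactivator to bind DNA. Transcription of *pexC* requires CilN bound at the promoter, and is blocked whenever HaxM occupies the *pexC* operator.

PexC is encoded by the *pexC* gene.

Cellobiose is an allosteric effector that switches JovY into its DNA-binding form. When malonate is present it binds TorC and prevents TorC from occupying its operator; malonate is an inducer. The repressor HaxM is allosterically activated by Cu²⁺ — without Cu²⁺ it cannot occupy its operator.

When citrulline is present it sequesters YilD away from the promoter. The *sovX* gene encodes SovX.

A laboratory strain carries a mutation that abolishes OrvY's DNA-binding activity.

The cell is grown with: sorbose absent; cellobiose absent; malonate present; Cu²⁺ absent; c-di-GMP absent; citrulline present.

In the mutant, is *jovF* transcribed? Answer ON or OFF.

Malonate is present, so TorC is inactive.
Citrulline is present, so YilD is inactive.
Required activator YilD is absent, so *sovX* is not transcribed.
So SovX is not produced.
Cu²⁺ is absent, so HaxM is inactive.
Sorbose is absent, so CilN is active.
No repressor is bound and CilN is active, so *pexC* is transcribed.
So PexC is produced and active.
OrvY is non-functional in this strain, so it has no effect.
Required activator OrvY is absent, so *jovF* is not transcribed.

OFF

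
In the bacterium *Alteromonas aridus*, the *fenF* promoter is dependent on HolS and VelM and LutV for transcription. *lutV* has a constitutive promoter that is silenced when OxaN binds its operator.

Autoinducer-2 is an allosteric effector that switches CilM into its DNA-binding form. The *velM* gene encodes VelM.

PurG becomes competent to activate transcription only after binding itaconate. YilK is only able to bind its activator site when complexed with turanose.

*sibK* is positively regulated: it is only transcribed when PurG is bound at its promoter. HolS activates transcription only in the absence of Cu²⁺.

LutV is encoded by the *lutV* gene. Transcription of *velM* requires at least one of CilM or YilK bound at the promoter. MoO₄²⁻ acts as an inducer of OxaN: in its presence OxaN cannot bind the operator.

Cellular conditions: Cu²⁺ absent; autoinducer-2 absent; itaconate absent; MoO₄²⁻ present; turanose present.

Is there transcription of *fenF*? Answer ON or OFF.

Cu²⁺ is absent, so HolS is active.
Autoinducer-2 is absent, so CilM is inactive.
Turanose is present, so YilK is active.
Activator YilK is present, so *velM* is transcribed.
So VelM is produced and active.
MoO₄²⁻ is present, so OxaN is inactive.
With no repressor bound, *lutV* is transcribed.
So LutV is produced and active.
No repressor is bound and HolS and VelM and LutV are active, so *fenF* is transcribed.

ON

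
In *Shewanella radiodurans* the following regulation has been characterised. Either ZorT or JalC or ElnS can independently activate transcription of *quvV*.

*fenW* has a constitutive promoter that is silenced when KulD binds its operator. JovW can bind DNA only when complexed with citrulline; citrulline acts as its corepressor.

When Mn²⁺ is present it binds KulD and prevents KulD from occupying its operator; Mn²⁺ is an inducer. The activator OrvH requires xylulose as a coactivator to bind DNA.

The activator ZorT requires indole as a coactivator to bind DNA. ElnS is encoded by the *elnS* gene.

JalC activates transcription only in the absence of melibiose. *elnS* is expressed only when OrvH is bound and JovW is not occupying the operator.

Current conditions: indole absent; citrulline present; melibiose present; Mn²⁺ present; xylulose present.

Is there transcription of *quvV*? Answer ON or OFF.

OFF

Indole is absent, so ZorT is inactive.
Melibiose is present, so JalC is inactive.
Citrulline is present, so JovW is active.
Xylulose is present, so OrvH is active.
With repressor JovW bound, *elnS* is not transcribed.
So ElnS is not produced.
No activator is available at the *quvV* promoter, so *quvV* is not transcribed.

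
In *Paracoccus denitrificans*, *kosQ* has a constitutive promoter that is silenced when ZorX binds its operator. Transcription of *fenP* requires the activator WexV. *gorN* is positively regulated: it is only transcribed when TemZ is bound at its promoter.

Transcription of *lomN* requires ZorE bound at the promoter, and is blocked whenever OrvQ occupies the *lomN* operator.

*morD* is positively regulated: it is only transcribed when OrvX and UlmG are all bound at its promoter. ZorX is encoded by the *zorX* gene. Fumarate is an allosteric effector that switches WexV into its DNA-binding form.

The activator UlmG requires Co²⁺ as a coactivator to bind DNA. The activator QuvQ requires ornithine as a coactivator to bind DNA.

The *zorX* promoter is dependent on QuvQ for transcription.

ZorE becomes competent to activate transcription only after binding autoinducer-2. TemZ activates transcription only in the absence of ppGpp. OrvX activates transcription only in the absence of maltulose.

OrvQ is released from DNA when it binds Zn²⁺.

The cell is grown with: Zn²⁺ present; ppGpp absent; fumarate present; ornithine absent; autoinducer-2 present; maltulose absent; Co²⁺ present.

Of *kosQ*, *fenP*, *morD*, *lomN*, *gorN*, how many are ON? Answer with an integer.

Ornithine is absent, so QuvQ is inactive.
Required activator QuvQ is absent, so *zorX* is not transcribed.
So ZorX is not produced.
With no repressor bound, *kosQ* is transcribed.
→ *kosQ* is ON.
Fumarate is present, so WexV is active.
No repressor is bound and WexV is active, so *fenP* is transcribed.
→ *fenP* is ON.
Maltulose is absent, so OrvX is active.
Co²⁺ is present, so UlmG is active.
No repressor is bound and OrvX and UlmG are active, so *morD* is transcribed.
→ *morD* is ON.
Autoinducer-2 is present, so ZorE is active.
Zn²⁺ is present, so OrvQ is inactive.
No repressor is bound and ZorE is active, so *lomN* is transcribed.
→ *lomN* is ON.
ppGpp is absent, so TemZ is active.
No repressor is bound and TemZ is active, so *gorN* is transcribed.
→ *gorN* is ON.
5 of the 5 genes are transcribed.

5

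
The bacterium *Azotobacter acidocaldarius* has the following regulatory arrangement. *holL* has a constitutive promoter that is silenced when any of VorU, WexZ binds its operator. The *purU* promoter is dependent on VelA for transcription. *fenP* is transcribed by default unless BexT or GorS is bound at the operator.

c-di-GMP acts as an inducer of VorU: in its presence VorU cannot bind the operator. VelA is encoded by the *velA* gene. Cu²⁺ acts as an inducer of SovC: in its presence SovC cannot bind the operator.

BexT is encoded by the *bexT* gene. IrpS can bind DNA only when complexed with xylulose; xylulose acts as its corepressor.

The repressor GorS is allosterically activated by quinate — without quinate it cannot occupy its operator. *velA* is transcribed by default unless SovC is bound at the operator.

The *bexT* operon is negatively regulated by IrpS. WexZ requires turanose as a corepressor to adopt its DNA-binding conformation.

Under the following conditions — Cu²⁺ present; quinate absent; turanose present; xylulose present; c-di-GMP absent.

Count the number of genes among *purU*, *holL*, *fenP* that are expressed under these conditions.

2

Cu²⁺ is present, so SovC is inactive.
With no repressor bound, *velA* is transcribed.
So VelA is produced and active.
No repressor is bound and VelA is active, so *purU* is transcribed.
→ *purU* is ON.
c-di-GMP is absent, so VorU is active.
Turanose is present, so WexZ is active.
With repressor VorU bound, *holL* is not transcribed.
→ *holL* is OFF.
Xylulose is present, so IrpS is active.
With repressor IrpS bound, *bexT* is not transcribed.
So BexT is not produced.
Quinate is absent, so GorS is inactive.
With no repressor bound, *fenP* is transcribed.
→ *fenP* is ON.
2 of the 3 genes are transcribed.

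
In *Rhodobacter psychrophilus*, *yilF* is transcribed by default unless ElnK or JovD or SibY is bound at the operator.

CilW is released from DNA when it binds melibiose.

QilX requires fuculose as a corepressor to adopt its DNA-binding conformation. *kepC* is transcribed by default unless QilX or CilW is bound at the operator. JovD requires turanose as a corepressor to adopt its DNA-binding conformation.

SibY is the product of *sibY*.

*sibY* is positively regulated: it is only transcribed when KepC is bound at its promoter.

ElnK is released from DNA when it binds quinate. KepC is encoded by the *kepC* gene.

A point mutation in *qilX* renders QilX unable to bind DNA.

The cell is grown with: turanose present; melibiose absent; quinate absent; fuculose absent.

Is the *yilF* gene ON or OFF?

Quinate is absent, so ElnK is active.
Turanose is present, so JovD is active.
QilX is non-functional in this strain, so it has no effect.
Melibiose is absent, so CilW is active.
With repressor CilW bound, *kepC* is not transcribed.
So KepC is not produced.
Required activator KepC is absent, so *sibY* is not transcribed.
So SibY is not produced.
With repressor ElnK bound, *yilF* is not transcribed.

OFF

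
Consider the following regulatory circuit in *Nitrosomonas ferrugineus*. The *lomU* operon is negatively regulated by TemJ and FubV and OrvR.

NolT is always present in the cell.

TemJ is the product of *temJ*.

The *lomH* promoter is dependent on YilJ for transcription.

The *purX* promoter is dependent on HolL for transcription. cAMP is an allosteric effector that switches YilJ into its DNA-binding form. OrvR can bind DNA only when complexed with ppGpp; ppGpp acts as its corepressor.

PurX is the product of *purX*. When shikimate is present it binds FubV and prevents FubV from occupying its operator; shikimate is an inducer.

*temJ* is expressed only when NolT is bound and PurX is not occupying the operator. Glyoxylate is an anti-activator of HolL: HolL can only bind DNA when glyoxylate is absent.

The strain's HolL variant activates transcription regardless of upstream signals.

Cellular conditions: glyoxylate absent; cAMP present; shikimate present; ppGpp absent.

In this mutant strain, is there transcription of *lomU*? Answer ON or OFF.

NolT is produced constitutively and is active.
HolL is constitutively active in this strain.
No repressor is bound and HolL is active, so *purX* is transcribed.
So PurX is produced and active.
With repressor PurX bound, *temJ* is not transcribed.
So TemJ is not produced.
Shikimate is present, so FubV is inactive.
ppGpp is absent, so OrvR is inactive.
With no repressor bound, *lomU* is transcribed.

ON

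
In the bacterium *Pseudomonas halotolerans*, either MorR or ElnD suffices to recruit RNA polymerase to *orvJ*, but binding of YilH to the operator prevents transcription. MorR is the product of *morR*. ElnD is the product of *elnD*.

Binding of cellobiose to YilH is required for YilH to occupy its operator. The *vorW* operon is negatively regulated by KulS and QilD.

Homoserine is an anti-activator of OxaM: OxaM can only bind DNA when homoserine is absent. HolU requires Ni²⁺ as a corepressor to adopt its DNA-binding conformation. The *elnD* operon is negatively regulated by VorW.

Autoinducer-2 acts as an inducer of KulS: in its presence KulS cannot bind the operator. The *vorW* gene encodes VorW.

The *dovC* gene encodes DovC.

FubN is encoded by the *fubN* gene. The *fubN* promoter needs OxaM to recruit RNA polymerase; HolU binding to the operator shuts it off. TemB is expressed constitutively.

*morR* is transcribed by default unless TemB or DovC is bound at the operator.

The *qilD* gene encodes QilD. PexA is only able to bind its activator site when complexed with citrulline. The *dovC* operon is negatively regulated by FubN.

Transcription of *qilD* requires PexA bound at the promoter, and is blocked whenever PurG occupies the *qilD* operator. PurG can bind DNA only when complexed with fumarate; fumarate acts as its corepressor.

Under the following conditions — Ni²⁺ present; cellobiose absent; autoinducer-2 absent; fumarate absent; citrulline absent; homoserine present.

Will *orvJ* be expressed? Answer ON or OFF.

TemB is produced constitutively and is active.
Homoserine is present, so OxaM is inactive.
Ni²⁺ is present, so HolU is active.
With repressor HolU bound, *fubN* is not transcribed.
So FubN is not produced.
With no repressor bound, *dovC* is transcribed.
So DovC is produced and active.
With repressor TemB bound, *morR* is not transcribed.
So MorR is not produced.
Autoinducer-2 is absent, so KulS is active.
Citrulline is absent, so PexA is inactive.
Fumarate is absent, so PurG is inactive.
Required activator PexA is absent, so *qilD* is not transcribed.
So QilD is not produced.
With repressor KulS bound, *vorW* is not transcribed.
So VorW is not produced.
With no repressor bound, *elnD* is transcribed.
So ElnD is produced and active.
Cellobiose is absent, so YilH is inactive.
Activator ElnD is present, so *orvJ* is transcribed.

ON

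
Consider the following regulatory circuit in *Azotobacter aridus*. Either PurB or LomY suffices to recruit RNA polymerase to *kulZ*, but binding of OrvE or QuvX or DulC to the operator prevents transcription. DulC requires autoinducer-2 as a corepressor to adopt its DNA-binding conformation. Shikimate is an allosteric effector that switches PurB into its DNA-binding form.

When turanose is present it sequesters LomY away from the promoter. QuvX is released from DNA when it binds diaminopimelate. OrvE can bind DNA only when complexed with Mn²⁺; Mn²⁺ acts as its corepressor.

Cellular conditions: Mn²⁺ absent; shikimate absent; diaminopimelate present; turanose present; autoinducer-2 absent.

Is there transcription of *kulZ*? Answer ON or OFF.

OFF

Shikimate is absent, so PurB is inactive.
Mn²⁺ is absent, so OrvE is inactive.
Turanose is present, so LomY is inactive.
Diaminopimelate is present, so QuvX is inactive.
Autoinducer-2 is absent, so DulC is inactive.
No activator is available at the *kulZ* promoter, so *kulZ* is not transcribed.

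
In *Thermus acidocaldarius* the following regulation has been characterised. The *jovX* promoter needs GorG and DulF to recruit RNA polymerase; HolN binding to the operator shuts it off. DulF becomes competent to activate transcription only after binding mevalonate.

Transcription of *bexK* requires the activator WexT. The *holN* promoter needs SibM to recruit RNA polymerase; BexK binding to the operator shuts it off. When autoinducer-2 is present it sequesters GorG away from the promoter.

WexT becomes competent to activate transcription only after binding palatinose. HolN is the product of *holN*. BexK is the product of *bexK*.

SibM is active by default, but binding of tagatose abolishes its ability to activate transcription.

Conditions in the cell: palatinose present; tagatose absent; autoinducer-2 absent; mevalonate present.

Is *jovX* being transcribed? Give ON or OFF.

ON

Autoinducer-2 is absent, so GorG is active.
Tagatose is absent, so SibM is active.
Palatinose is present, so WexT is active.
No repressor is bound and WexT is active, so *bexK* is transcribed.
So BexK is produced and active.
With repressor BexK bound, *holN* is not transcribed.
So HolN is not produced.
Mevalonate is present, so DulF is active.
No repressor is bound and GorG and DulF are active, so *jovX* is transcribed.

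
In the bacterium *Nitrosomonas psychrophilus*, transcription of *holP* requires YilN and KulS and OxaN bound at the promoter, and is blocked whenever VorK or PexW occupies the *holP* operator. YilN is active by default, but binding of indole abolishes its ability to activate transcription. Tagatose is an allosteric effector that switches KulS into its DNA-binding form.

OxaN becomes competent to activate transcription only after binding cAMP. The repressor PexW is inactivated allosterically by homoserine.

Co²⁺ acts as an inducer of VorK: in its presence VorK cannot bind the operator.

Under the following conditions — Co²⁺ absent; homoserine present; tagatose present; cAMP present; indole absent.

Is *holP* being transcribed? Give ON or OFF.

OFF

Co²⁺ is absent, so VorK is active.
Indole is absent, so YilN is active.
Homoserine is present, so PexW is inactive.
Tagatose is present, so KulS is active.
cAMP is present, so OxaN is active.
With repressor VorK bound, *holP* is not transcribed.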